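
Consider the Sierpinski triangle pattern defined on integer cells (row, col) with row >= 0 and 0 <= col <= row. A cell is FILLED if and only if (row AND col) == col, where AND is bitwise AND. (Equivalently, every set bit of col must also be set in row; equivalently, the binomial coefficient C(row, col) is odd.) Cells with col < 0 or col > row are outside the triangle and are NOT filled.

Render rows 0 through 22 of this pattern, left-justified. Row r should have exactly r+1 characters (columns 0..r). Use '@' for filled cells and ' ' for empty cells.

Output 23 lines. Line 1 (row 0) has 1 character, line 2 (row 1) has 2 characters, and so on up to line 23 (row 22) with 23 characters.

r0=0: @
r1=1: @@
r2=10: @ @
r3=11: @@@@
r4=100: @   @
r5=101: @@  @@
r6=110: @ @ @ @
r7=111: @@@@@@@@
r8=1000: @       @
r9=1001: @@      @@
r10=1010: @ @     @ @
r11=1011: @@@@    @@@@
r12=1100: @   @   @   @
r13=1101: @@  @@  @@  @@
r14=1110: @ @ @ @ @ @ @ @
r15=1111: @@@@@@@@@@@@@@@@
r16=10000: @               @
r17=10001: @@              @@
r18=10010: @ @             @ @
r19=10011: @@@@            @@@@
r20=10100: @   @           @   @
r21=10101: @@  @@          @@  @@
r22=10110: @ @ @ @         @ @ @ @

Answer: @
@@
@ @
@@@@
@   @
@@  @@
@ @ @ @
@@@@@@@@
@       @
@@      @@
@ @     @ @
@@@@    @@@@
@   @   @   @
@@  @@  @@  @@
@ @ @ @ @ @ @ @
@@@@@@@@@@@@@@@@
@               @
@@              @@
@ @             @ @
@@@@            @@@@
@   @           @   @
@@  @@          @@  @@
@ @ @ @         @ @ @ @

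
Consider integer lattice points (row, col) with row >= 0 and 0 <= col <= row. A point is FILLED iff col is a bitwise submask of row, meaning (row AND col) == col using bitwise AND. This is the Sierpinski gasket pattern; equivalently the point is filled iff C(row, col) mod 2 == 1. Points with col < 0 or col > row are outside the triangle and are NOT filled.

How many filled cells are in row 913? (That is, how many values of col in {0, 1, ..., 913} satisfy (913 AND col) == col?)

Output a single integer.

913 in binary = 1110010001
popcount(913) = number of 1-bits in 1110010001 = 5
A col c satisfies (913 AND c) == c iff every set bit of c is also set in 913; each of the 5 set bits of 913 can independently be on or off in c.
count = 2^5 = 32

Answer: 32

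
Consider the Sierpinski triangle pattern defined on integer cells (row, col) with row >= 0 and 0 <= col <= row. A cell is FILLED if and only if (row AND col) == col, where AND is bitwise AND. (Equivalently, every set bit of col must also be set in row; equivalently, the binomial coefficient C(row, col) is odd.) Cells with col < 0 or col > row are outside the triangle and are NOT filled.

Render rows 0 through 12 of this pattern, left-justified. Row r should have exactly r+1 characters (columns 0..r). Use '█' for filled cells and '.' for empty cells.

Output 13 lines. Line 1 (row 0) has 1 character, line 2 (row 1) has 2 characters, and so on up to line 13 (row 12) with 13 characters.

r0=0: █
r1=1: ██
r2=10: █.█
r3=11: ████
r4=100: █...█
r5=101: ██..██
r6=110: █.█.█.█
r7=111: ████████
r8=1000: █.......█
r9=1001: ██......██
r10=1010: █.█.....█.█
r11=1011: ████....████
r12=1100: █...█...█...█

Answer: █
██
█.█
████
█...█
██..██
█.█.█.█
████████
█.......█
██......██
█.█.....█.█
████....████
█...█...█...█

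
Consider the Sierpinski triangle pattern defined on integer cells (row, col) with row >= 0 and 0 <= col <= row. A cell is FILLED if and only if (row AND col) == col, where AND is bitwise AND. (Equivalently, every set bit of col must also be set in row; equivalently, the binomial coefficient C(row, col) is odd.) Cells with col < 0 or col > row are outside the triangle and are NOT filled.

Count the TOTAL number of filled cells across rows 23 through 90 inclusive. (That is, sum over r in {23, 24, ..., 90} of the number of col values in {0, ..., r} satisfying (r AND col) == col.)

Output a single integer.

Answer: 920

Derivation:
r23=10111 pc4: +16 =16
r24=11000 pc2: +4 =20
r25=11001 pc3: +8 =28
r26=11010 pc3: +8 =36
r27=11011 pc4: +16 =52
r28=11100 pc3: +8 =60
r29=11101 pc4: +16 =76
r30=11110 pc4: +16 =92
r31=11111 pc5: +32 =124
r32=100000 pc1: +2 =126
r33=100001 pc2: +4 =130
r34=100010 pc2: +4 =134
r35=100011 pc3: +8 =142
r36=100100 pc2: +4 =146
r37=100101 pc3: +8 =154
r38=100110 pc3: +8 =162
r39=100111 pc4: +16 =178
r40=101000 pc2: +4 =182
r41=101001 pc3: +8 =190
r42=101010 pc3: +8 =198
r43=101011 pc4: +16 =214
r44=101100 pc3: +8 =222
r45=101101 pc4: +16 =238
r46=101110 pc4: +16 =254
r47=101111 pc5: +32 =286
r48=110000 pc2: +4 =290
r49=110001 pc3: +8 =298
r50=110010 pc3: +8 =306
r51=110011 pc4: +16 =322
r52=110100 pc3: +8 =330
r53=110101 pc4: +16 =346
r54=110110 pc4: +16 =362
r55=110111 pc5: +32 =394
r56=111000 pc3: +8 =402
r57=111001 pc4: +16 =418
r58=111010 pc4: +16 =434
r59=111011 pc5: +32 =466
r60=111100 pc4: +16 =482
r61=111101 pc5: +32 =514
r62=111110 pc5: +32 =546
r63=111111 pc6: +64 =610
r64=1000000 pc1: +2 =612
r65=1000001 pc2: +4 =616
r66=1000010 pc2: +4 =620
r67=1000011 pc3: +8 =628
r68=1000100 pc2: +4 =632
r69=1000101 pc3: +8 =640
r70=1000110 pc3: +8 =648
r71=1000111 pc4: +16 =664
r72=1001000 pc2: +4 =668
r73=1001001 pc3: +8 =676
r74=1001010 pc3: +8 =684
r75=1001011 pc4: +16 =700
r76=1001100 pc3: +8 =708
r77=1001101 pc4: +16 =724
r78=1001110 pc4: +16 =740
r79=1001111 pc5: +32 =772
r80=1010000 pc2: +4 =776
r81=1010001 pc3: +8 =784
r82=1010010 pc3: +8 =792
r83=1010011 pc4: +16 =808
r84=1010100 pc3: +8 =816
r85=1010101 pc4: +16 =832
r86=1010110 pc4: +16 =848
r87=1010111 pc5: +32 =880
r88=1011000 pc3: +8 =888
r89=1011001 pc4: +16 =904
r90=1011010 pc4: +16 =920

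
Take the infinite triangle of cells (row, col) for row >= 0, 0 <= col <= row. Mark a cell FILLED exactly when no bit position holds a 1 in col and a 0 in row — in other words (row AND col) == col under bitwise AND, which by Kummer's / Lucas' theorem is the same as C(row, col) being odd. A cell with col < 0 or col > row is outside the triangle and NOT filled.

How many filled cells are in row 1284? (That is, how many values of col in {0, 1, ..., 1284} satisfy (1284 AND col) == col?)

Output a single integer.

1284 in binary = 10100000100
popcount(1284) = number of 1-bits in 10100000100 = 3
A col c satisfies (1284 AND c) == c iff every set bit of c is also set in 1284; each of the 3 set bits of 1284 can independently be on or off in c.
count = 2^3 = 8

Answer: 8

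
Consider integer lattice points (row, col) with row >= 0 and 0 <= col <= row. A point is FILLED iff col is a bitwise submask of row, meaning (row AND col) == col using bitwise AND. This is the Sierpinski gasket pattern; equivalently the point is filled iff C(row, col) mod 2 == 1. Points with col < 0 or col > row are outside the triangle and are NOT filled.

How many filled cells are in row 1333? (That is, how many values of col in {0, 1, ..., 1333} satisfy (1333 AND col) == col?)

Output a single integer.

Answer: 64

Derivation:
1333 in binary = 10100110101
popcount(1333) = number of 1-bits in 10100110101 = 6
A col c satisfies (1333 AND c) == c iff every set bit of c is also set in 1333; each of the 6 set bits of 1333 can independently be on or off in c.
count = 2^6 = 64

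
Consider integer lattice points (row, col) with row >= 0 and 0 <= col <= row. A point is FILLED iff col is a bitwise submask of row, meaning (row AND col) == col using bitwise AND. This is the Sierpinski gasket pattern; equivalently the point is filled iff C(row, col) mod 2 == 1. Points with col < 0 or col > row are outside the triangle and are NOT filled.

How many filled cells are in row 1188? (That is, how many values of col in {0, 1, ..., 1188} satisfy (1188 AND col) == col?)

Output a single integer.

1188 in binary = 10010100100
popcount(1188) = number of 1-bits in 10010100100 = 4
A col c satisfies (1188 AND c) == c iff every set bit of c is also set in 1188; each of the 4 set bits of 1188 can independently be on or off in c.
count = 2^4 = 16

Answer: 16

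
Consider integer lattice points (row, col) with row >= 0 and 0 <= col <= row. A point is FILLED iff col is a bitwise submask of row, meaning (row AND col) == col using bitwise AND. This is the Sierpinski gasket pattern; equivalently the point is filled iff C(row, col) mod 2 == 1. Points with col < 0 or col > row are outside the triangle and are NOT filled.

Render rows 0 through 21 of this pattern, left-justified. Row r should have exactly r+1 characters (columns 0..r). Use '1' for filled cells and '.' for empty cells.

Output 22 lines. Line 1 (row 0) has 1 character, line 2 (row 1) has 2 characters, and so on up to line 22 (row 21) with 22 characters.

r0=0: 1
r1=1: 11
r2=10: 1.1
r3=11: 1111
r4=100: 1...1
r5=101: 11..11
r6=110: 1.1.1.1
r7=111: 11111111
r8=1000: 1.......1
r9=1001: 11......11
r10=1010: 1.1.....1.1
r11=1011: 1111....1111
r12=1100: 1...1...1...1
r13=1101: 11..11..11..11
r14=1110: 1.1.1.1.1.1.1.1
r15=1111: 1111111111111111
r16=10000: 1...............1
r17=10001: 11..............11
r18=10010: 1.1.............1.1
r19=10011: 1111............1111
r20=10100: 1...1...........1...1
r21=10101: 11..11..........11..11

Answer: 1
11
1.1
1111
1...1
11..11
1.1.1.1
11111111
1.......1
11......11
1.1.....1.1
1111....1111
1...1...1...1
11..11..11..11
1.1.1.1.1.1.1.1
1111111111111111
1...............1
11..............11
1.1.............1.1
1111............1111
1...1...........1...1
11..11..........11..11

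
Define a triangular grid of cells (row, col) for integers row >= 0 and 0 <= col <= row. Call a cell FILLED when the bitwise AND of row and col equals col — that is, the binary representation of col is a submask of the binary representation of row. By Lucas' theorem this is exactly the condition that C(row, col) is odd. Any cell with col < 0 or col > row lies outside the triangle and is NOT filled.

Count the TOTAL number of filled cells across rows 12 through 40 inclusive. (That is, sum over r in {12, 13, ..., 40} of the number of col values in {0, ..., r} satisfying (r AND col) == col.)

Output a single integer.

r12=1100 pc2: +4 =4
r13=1101 pc3: +8 =12
r14=1110 pc3: +8 =20
r15=1111 pc4: +16 =36
r16=10000 pc1: +2 =38
r17=10001 pc2: +4 =42
r18=10010 pc2: +4 =46
r19=10011 pc3: +8 =54
r20=10100 pc2: +4 =58
r21=10101 pc3: +8 =66
r22=10110 pc3: +8 =74
r23=10111 pc4: +16 =90
r24=11000 pc2: +4 =94
r25=11001 pc3: +8 =102
r26=11010 pc3: +8 =110
r27=11011 pc4: +16 =126
r28=11100 pc3: +8 =134
r29=11101 pc4: +16 =150
r30=11110 pc4: +16 =166
r31=11111 pc5: +32 =198
r32=100000 pc1: +2 =200
r33=100001 pc2: +4 =204
r34=100010 pc2: +4 =208
r35=100011 pc3: +8 =216
r36=100100 pc2: +4 =220
r37=100101 pc3: +8 =228
r38=100110 pc3: +8 =236
r39=100111 pc4: +16 =252
r40=101000 pc2: +4 =256

Answer: 256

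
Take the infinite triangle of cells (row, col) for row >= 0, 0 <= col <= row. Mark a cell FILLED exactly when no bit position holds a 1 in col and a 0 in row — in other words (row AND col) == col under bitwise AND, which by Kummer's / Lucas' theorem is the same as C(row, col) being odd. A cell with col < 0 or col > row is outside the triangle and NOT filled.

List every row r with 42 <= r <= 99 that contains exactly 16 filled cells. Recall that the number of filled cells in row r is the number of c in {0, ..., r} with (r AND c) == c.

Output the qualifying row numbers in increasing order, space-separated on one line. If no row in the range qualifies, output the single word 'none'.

Answer: 43 45 46 51 53 54 57 58 60 71 75 77 78 83 85 86 89 90 92 99

Derivation:
Row r has 2^popcount(r) filled cells, so we need popcount(r) = log2(16) = 4.
Scan r = 42..99 and keep those with exactly 4 one-bits:
r=42=101010 popcount=3 -> skip
r=43=101011 popcount=4 -> KEEP
r=44=101100 popcount=3 -> skip
r=45=101101 popcount=4 -> KEEP
r=46=101110 popcount=4 -> KEEP
r=47=101111 popcount=5 -> skip
r=48=110000 popcount=2 -> skip
r=49=110001 popcount=3 -> skip
r=50=110010 popcount=3 -> skip
r=51=110011 popcount=4 -> KEEP
r=52=110100 popcount=3 -> skip
r=53=110101 popcount=4 -> KEEP
r=54=110110 popcount=4 -> KEEP
r=55=110111 popcount=5 -> skip
r=56=111000 popcount=3 -> skip
r=57=111001 popcount=4 -> KEEP
r=58=111010 popcount=4 -> KEEP
r=59=111011 popcount=5 -> skip
r=60=111100 popcount=4 -> KEEP
r=61=111101 popcount=5 -> skip
r=62=111110 popcount=5 -> skip
r=63=111111 popcount=6 -> skip
r=64=1000000 popcount=1 -> skip
r=65=1000001 popcount=2 -> skip
r=66=1000010 popcount=2 -> skip
r=67=1000011 popcount=3 -> skip
r=68=1000100 popcount=2 -> skip
r=69=1000101 popcount=3 -> skip
r=70=1000110 popcount=3 -> skip
r=71=1000111 popcount=4 -> KEEP
r=72=1001000 popcount=2 -> skip
r=73=1001001 popcount=3 -> skip
r=74=1001010 popcount=3 -> skip
r=75=1001011 popcount=4 -> KEEP
r=76=1001100 popcount=3 -> skip
r=77=1001101 popcount=4 -> KEEP
r=78=1001110 popcount=4 -> KEEP
r=79=1001111 popcount=5 -> skip
r=80=1010000 popcount=2 -> skip
r=81=1010001 popcount=3 -> skip
r=82=1010010 popcount=3 -> skip
r=83=1010011 popcount=4 -> KEEP
r=84=1010100 popcount=3 -> skip
r=85=1010101 popcount=4 -> KEEP
r=86=1010110 popcount=4 -> KEEP
r=87=1010111 popcount=5 -> skip
r=88=1011000 popcount=3 -> skip
r=89=1011001 popcount=4 -> KEEP
r=90=1011010 popcount=4 -> KEEP
r=91=1011011 popcount=5 -> skip
r=92=1011100 popcount=4 -> KEEP
r=93=1011101 popcount=5 -> skip
r=94=1011110 popcount=5 -> skip
r=95=1011111 popcount=6 -> skip
r=96=1100000 popcount=2 -> skip
r=97=1100001 popcount=3 -> skip
r=98=1100010 popcount=3 -> skip
r=99=1100011 popcount=4 -> KEEP
Kept rows: 43 45 46 51 53 54 57 58 60 71 75 77 78 83 85 86 89 90 92 99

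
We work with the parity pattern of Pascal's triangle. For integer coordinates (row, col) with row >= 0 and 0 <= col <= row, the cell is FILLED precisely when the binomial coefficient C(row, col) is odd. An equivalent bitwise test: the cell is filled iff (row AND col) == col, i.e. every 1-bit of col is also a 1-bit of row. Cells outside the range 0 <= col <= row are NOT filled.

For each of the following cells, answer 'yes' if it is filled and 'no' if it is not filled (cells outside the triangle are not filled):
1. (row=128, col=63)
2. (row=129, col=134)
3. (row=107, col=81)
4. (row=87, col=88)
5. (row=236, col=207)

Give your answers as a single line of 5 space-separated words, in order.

Answer: no no no no no

Derivation:
(128,63): row=0b10000000, col=0b111111, row AND col = 0b0 = 0; 0 != 63 -> empty
(129,134): col outside [0, 129] -> not filled
(107,81): row=0b1101011, col=0b1010001, row AND col = 0b1000001 = 65; 65 != 81 -> empty
(87,88): col outside [0, 87] -> not filled
(236,207): row=0b11101100, col=0b11001111, row AND col = 0b11001100 = 204; 204 != 207 -> empty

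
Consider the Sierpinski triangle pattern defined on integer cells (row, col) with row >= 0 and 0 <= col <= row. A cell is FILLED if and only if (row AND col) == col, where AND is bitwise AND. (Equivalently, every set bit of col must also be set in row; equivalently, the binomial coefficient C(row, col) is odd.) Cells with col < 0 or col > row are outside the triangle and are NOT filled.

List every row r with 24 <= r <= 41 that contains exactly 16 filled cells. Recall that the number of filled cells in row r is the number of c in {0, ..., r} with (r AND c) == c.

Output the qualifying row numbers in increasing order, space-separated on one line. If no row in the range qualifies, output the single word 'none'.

Row r has 2^popcount(r) filled cells, so we need popcount(r) = log2(16) = 4.
Scan r = 24..41 and keep those with exactly 4 one-bits:
r=24=11000 popcount=2 -> skip
r=25=11001 popcount=3 -> skip
r=26=11010 popcount=3 -> skip
r=27=11011 popcount=4 -> KEEP
r=28=11100 popcount=3 -> skip
r=29=11101 popcount=4 -> KEEP
r=30=11110 popcount=4 -> KEEP
r=31=11111 popcount=5 -> skip
r=32=100000 popcount=1 -> skip
r=33=100001 popcount=2 -> skip
r=34=100010 popcount=2 -> skip
r=35=100011 popcount=3 -> skip
r=36=100100 popcount=2 -> skip
r=37=100101 popcount=3 -> skip
r=38=100110 popcount=3 -> skip
r=39=100111 popcount=4 -> KEEP
r=40=101000 popcount=2 -> skip
r=41=101001 popcount=3 -> skip
Kept rows: 27 29 30 39

Answer: 27 29 30 39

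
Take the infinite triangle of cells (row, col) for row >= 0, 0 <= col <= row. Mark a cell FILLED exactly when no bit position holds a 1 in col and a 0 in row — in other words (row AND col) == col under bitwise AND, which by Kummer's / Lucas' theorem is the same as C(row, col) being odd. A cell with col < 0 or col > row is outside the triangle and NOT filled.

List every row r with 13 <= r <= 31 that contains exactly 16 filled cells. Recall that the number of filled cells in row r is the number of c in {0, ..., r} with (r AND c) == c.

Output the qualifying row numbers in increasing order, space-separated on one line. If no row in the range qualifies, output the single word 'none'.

Answer: 15 23 27 29 30

Derivation:
Row r has 2^popcount(r) filled cells, so we need popcount(r) = log2(16) = 4.
Scan r = 13..31 and keep those with exactly 4 one-bits:
r=13=1101 popcount=3 -> skip
r=14=1110 popcount=3 -> skip
r=15=1111 popcount=4 -> KEEP
r=16=10000 popcount=1 -> skip
r=17=10001 popcount=2 -> skip
r=18=10010 popcount=2 -> skip
r=19=10011 popcount=3 -> skip
r=20=10100 popcount=2 -> skip
r=21=10101 popcount=3 -> skip
r=22=10110 popcount=3 -> skip
r=23=10111 popcount=4 -> KEEP
r=24=11000 popcount=2 -> skip
r=25=11001 popcount=3 -> skip
r=26=11010 popcount=3 -> skip
r=27=11011 popcount=4 -> KEEP
r=28=11100 popcount=3 -> skip
r=29=11101 popcount=4 -> KEEP
r=30=11110 popcount=4 -> KEEP
r=31=11111 popcount=5 -> skip
Kept rows: 15 23 27 29 30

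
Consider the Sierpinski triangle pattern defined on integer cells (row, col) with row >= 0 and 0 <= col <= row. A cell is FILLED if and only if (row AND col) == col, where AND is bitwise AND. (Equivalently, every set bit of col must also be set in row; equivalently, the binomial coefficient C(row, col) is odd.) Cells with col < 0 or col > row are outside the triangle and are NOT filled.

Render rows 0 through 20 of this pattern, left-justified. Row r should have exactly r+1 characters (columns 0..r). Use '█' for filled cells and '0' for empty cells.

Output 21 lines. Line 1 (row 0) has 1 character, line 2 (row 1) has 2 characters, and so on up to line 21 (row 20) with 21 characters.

Answer: █
██
█0█
████
█000█
██00██
█0█0█0█
████████
█0000000█
██000000██
█0█00000█0█
████0000████
█000█000█000█
██00██00██00██
█0█0█0█0█0█0█0█
████████████████
█000000000000000█
██00000000000000██
█0█0000000000000█0█
████000000000000████
█000█00000000000█000█

Derivation:
r0=0: █
r1=1: ██
r2=10: █0█
r3=11: ████
r4=100: █000█
r5=101: ██00██
r6=110: █0█0█0█
r7=111: ████████
r8=1000: █0000000█
r9=1001: ██000000██
r10=1010: █0█00000█0█
r11=1011: ████0000████
r12=1100: █000█000█000█
r13=1101: ██00██00██00██
r14=1110: █0█0█0█0█0█0█0█
r15=1111: ████████████████
r16=10000: █000000000000000█
r17=10001: ██00000000000000██
r18=10010: █0█0000000000000█0█
r19=10011: ████000000000000████
r20=10100: █000█00000000000█000█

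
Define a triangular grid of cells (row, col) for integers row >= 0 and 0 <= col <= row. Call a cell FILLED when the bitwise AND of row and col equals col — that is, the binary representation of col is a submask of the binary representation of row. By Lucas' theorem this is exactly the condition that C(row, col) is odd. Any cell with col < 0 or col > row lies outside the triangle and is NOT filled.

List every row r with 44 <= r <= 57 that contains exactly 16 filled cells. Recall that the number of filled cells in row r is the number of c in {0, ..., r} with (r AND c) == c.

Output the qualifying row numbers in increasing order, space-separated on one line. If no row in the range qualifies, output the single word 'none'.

Answer: 45 46 51 53 54 57

Derivation:
Row r has 2^popcount(r) filled cells, so we need popcount(r) = log2(16) = 4.
Scan r = 44..57 and keep those with exactly 4 one-bits:
r=44=101100 popcount=3 -> skip
r=45=101101 popcount=4 -> KEEP
r=46=101110 popcount=4 -> KEEP
r=47=101111 popcount=5 -> skip
r=48=110000 popcount=2 -> skip
r=49=110001 popcount=3 -> skip
r=50=110010 popcount=3 -> skip
r=51=110011 popcount=4 -> KEEP
r=52=110100 popcount=3 -> skip
r=53=110101 popcount=4 -> KEEP
r=54=110110 popcount=4 -> KEEP
r=55=110111 popcount=5 -> skip
r=56=111000 popcount=3 -> skip
r=57=111001 popcount=4 -> KEEP
Kept rows: 45 46 51 53 54 57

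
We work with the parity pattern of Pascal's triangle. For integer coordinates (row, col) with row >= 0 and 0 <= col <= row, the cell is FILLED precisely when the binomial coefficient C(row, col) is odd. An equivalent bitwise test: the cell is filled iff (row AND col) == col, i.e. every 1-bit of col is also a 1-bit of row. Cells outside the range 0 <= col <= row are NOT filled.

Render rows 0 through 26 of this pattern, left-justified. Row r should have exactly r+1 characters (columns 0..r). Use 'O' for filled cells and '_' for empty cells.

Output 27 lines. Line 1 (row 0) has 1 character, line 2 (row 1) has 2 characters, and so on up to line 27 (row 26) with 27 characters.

Answer: O
OO
O_O
OOOO
O___O
OO__OO
O_O_O_O
OOOOOOOO
O_______O
OO______OO
O_O_____O_O
OOOO____OOOO
O___O___O___O
OO__OO__OO__OO
O_O_O_O_O_O_O_O
OOOOOOOOOOOOOOOO
O_______________O
OO______________OO
O_O_____________O_O
OOOO____________OOOO
O___O___________O___O
OO__OO__________OO__OO
O_O_O_O_________O_O_O_O
OOOOOOOO________OOOOOOOO
O_______O_______O_______O
OO______OO______OO______OO
O_O_____O_O_____O_O_____O_O

Derivation:
r0=0: O
r1=1: OO
r2=10: O_O
r3=11: OOOO
r4=100: O___O
r5=101: OO__OO
r6=110: O_O_O_O
r7=111: OOOOOOOO
r8=1000: O_______O
r9=1001: OO______OO
r10=1010: O_O_____O_O
r11=1011: OOOO____OOOO
r12=1100: O___O___O___O
r13=1101: OO__OO__OO__OO
r14=1110: O_O_O_O_O_O_O_O
r15=1111: OOOOOOOOOOOOOOOO
r16=10000: O_______________O
r17=10001: OO______________OO
r18=10010: O_O_____________O_O
r19=10011: OOOO____________OOOO
r20=10100: O___O___________O___O
r21=10101: OO__OO__________OO__OO
r22=10110: O_O_O_O_________O_O_O_O
r23=10111: OOOOOOOO________OOOOOOOO
r24=11000: O_______O_______O_______O
r25=11001: OO______OO______OO______OO
r26=11010: O_O_____O_O_____O_O_____O_O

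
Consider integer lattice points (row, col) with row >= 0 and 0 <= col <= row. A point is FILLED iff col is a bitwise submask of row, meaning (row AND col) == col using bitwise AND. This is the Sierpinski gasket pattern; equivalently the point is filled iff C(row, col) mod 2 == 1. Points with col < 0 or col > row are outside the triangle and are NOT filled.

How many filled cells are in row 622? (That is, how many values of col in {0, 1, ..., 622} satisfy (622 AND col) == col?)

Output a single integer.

Answer: 64

Derivation:
622 in binary = 1001101110
popcount(622) = number of 1-bits in 1001101110 = 6
A col c satisfies (622 AND c) == c iff every set bit of c is also set in 622; each of the 6 set bits of 622 can independently be on or off in c.
count = 2^6 = 64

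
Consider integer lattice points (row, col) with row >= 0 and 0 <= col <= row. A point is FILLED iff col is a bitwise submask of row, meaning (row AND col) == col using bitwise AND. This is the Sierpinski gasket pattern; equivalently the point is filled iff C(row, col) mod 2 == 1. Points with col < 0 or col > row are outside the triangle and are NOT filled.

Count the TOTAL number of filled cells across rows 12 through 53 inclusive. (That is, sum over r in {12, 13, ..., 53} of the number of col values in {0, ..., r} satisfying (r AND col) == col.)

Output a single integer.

r12=1100 pc2: +4 =4
r13=1101 pc3: +8 =12
r14=1110 pc3: +8 =20
r15=1111 pc4: +16 =36
r16=10000 pc1: +2 =38
r17=10001 pc2: +4 =42
r18=10010 pc2: +4 =46
r19=10011 pc3: +8 =54
r20=10100 pc2: +4 =58
r21=10101 pc3: +8 =66
r22=10110 pc3: +8 =74
r23=10111 pc4: +16 =90
r24=11000 pc2: +4 =94
r25=11001 pc3: +8 =102
r26=11010 pc3: +8 =110
r27=11011 pc4: +16 =126
r28=11100 pc3: +8 =134
r29=11101 pc4: +16 =150
r30=11110 pc4: +16 =166
r31=11111 pc5: +32 =198
r32=100000 pc1: +2 =200
r33=100001 pc2: +4 =204
r34=100010 pc2: +4 =208
r35=100011 pc3: +8 =216
r36=100100 pc2: +4 =220
r37=100101 pc3: +8 =228
r38=100110 pc3: +8 =236
r39=100111 pc4: +16 =252
r40=101000 pc2: +4 =256
r41=101001 pc3: +8 =264
r42=101010 pc3: +8 =272
r43=101011 pc4: +16 =288
r44=101100 pc3: +8 =296
r45=101101 pc4: +16 =312
r46=101110 pc4: +16 =328
r47=101111 pc5: +32 =360
r48=110000 pc2: +4 =364
r49=110001 pc3: +8 =372
r50=110010 pc3: +8 =380
r51=110011 pc4: +16 =396
r52=110100 pc3: +8 =404
r53=110101 pc4: +16 =420

Answer: 420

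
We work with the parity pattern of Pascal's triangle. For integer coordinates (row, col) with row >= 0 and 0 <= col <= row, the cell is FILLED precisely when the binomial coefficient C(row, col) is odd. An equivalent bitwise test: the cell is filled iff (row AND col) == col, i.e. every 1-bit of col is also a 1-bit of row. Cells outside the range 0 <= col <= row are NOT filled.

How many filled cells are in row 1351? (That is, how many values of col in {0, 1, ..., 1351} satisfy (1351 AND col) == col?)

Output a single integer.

1351 in binary = 10101000111
popcount(1351) = number of 1-bits in 10101000111 = 6
A col c satisfies (1351 AND c) == c iff every set bit of c is also set in 1351; each of the 6 set bits of 1351 can independently be on or off in c.
count = 2^6 = 64

Answer: 64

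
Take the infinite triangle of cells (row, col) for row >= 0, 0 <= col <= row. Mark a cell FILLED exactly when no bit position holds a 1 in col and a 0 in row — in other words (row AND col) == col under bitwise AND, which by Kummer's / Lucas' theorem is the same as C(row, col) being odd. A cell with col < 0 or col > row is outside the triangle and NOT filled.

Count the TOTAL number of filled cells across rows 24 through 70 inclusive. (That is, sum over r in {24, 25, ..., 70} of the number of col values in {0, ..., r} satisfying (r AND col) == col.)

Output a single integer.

r24=11000 pc2: +4 =4
r25=11001 pc3: +8 =12
r26=11010 pc3: +8 =20
r27=11011 pc4: +16 =36
r28=11100 pc3: +8 =44
r29=11101 pc4: +16 =60
r30=11110 pc4: +16 =76
r31=11111 pc5: +32 =108
r32=100000 pc1: +2 =110
r33=100001 pc2: +4 =114
r34=100010 pc2: +4 =118
r35=100011 pc3: +8 =126
r36=100100 pc2: +4 =130
r37=100101 pc3: +8 =138
r38=100110 pc3: +8 =146
r39=100111 pc4: +16 =162
r40=101000 pc2: +4 =166
r41=101001 pc3: +8 =174
r42=101010 pc3: +8 =182
r43=101011 pc4: +16 =198
r44=101100 pc3: +8 =206
r45=101101 pc4: +16 =222
r46=101110 pc4: +16 =238
r47=101111 pc5: +32 =270
r48=110000 pc2: +4 =274
r49=110001 pc3: +8 =282
r50=110010 pc3: +8 =290
r51=110011 pc4: +16 =306
r52=110100 pc3: +8 =314
r53=110101 pc4: +16 =330
r54=110110 pc4: +16 =346
r55=110111 pc5: +32 =378
r56=111000 pc3: +8 =386
r57=111001 pc4: +16 =402
r58=111010 pc4: +16 =418
r59=111011 pc5: +32 =450
r60=111100 pc4: +16 =466
r61=111101 pc5: +32 =498
r62=111110 pc5: +32 =530
r63=111111 pc6: +64 =594
r64=1000000 pc1: +2 =596
r65=1000001 pc2: +4 =600
r66=1000010 pc2: +4 =604
r67=1000011 pc3: +8 =612
r68=1000100 pc2: +4 =616
r69=1000101 pc3: +8 =624
r70=1000110 pc3: +8 =632

Answer: 632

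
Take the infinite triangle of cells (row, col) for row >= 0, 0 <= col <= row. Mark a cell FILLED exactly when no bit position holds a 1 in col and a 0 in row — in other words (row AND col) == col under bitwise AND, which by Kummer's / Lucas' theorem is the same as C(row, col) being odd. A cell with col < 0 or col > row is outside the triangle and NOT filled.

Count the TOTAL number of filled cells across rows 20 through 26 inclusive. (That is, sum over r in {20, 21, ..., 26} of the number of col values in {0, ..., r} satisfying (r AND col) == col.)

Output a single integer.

r20=10100 pc2: +4 =4
r21=10101 pc3: +8 =12
r22=10110 pc3: +8 =20
r23=10111 pc4: +16 =36
r24=11000 pc2: +4 =40
r25=11001 pc3: +8 =48
r26=11010 pc3: +8 =56

Answer: 56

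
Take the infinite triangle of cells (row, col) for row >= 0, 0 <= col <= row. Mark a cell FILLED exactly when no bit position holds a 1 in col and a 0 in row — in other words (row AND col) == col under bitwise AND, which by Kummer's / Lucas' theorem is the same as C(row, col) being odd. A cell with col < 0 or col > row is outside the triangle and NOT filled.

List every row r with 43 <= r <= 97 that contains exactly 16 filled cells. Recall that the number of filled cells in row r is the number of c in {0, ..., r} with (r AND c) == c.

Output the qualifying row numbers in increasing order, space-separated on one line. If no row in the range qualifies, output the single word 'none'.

Row r has 2^popcount(r) filled cells, so we need popcount(r) = log2(16) = 4.
Scan r = 43..97 and keep those with exactly 4 one-bits:
r=43=101011 popcount=4 -> KEEP
r=44=101100 popcount=3 -> skip
r=45=101101 popcount=4 -> KEEP
r=46=101110 popcount=4 -> KEEP
r=47=101111 popcount=5 -> skip
r=48=110000 popcount=2 -> skip
r=49=110001 popcount=3 -> skip
r=50=110010 popcount=3 -> skip
r=51=110011 popcount=4 -> KEEP
r=52=110100 popcount=3 -> skip
r=53=110101 popcount=4 -> KEEP
r=54=110110 popcount=4 -> KEEP
r=55=110111 popcount=5 -> skip
r=56=111000 popcount=3 -> skip
r=57=111001 popcount=4 -> KEEP
r=58=111010 popcount=4 -> KEEP
r=59=111011 popcount=5 -> skip
r=60=111100 popcount=4 -> KEEP
r=61=111101 popcount=5 -> skip
r=62=111110 popcount=5 -> skip
r=63=111111 popcount=6 -> skip
r=64=1000000 popcount=1 -> skip
r=65=1000001 popcount=2 -> skip
r=66=1000010 popcount=2 -> skip
r=67=1000011 popcount=3 -> skip
r=68=1000100 popcount=2 -> skip
r=69=1000101 popcount=3 -> skip
r=70=1000110 popcount=3 -> skip
r=71=1000111 popcount=4 -> KEEP
r=72=1001000 popcount=2 -> skip
r=73=1001001 popcount=3 -> skip
r=74=1001010 popcount=3 -> skip
r=75=1001011 popcount=4 -> KEEP
r=76=1001100 popcount=3 -> skip
r=77=1001101 popcount=4 -> KEEP
r=78=1001110 popcount=4 -> KEEP
r=79=1001111 popcount=5 -> skip
r=80=1010000 popcount=2 -> skip
r=81=1010001 popcount=3 -> skip
r=82=1010010 popcount=3 -> skip
r=83=1010011 popcount=4 -> KEEP
r=84=1010100 popcount=3 -> skip
r=85=1010101 popcount=4 -> KEEP
r=86=1010110 popcount=4 -> KEEP
r=87=1010111 popcount=5 -> skip
r=88=1011000 popcount=3 -> skip
r=89=1011001 popcount=4 -> KEEP
r=90=1011010 popcount=4 -> KEEP
r=91=1011011 popcount=5 -> skip
r=92=1011100 popcount=4 -> KEEP
r=93=1011101 popcount=5 -> skip
r=94=1011110 popcount=5 -> skip
r=95=1011111 popcount=6 -> skip
r=96=1100000 popcount=2 -> skip
r=97=1100001 popcount=3 -> skip
Kept rows: 43 45 46 51 53 54 57 58 60 71 75 77 78 83 85 86 89 90 92

Answer: 43 45 46 51 53 54 57 58 60 71 75 77 78 83 85 86 89 90 92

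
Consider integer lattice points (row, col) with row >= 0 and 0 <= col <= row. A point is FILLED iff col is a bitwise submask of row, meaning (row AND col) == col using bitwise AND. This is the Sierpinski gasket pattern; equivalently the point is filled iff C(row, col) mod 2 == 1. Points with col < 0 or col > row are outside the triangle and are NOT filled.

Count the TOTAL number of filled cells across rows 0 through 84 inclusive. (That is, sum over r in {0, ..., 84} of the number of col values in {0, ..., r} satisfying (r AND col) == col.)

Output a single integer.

Answer: 935

Derivation:
r0=0 pc0: +1 =1
r1=1 pc1: +2 =3
r2=10 pc1: +2 =5
r3=11 pc2: +4 =9
r4=100 pc1: +2 =11
r5=101 pc2: +4 =15
r6=110 pc2: +4 =19
r7=111 pc3: +8 =27
r8=1000 pc1: +2 =29
r9=1001 pc2: +4 =33
r10=1010 pc2: +4 =37
r11=1011 pc3: +8 =45
r12=1100 pc2: +4 =49
r13=1101 pc3: +8 =57
r14=1110 pc3: +8 =65
r15=1111 pc4: +16 =81
r16=10000 pc1: +2 =83
r17=10001 pc2: +4 =87
r18=10010 pc2: +4 =91
r19=10011 pc3: +8 =99
r20=10100 pc2: +4 =103
r21=10101 pc3: +8 =111
r22=10110 pc3: +8 =119
r23=10111 pc4: +16 =135
r24=11000 pc2: +4 =139
r25=11001 pc3: +8 =147
r26=11010 pc3: +8 =155
r27=11011 pc4: +16 =171
r28=11100 pc3: +8 =179
r29=11101 pc4: +16 =195
r30=11110 pc4: +16 =211
r31=11111 pc5: +32 =243
r32=100000 pc1: +2 =245
r33=100001 pc2: +4 =249
r34=100010 pc2: +4 =253
r35=100011 pc3: +8 =261
r36=100100 pc2: +4 =265
r37=100101 pc3: +8 =273
r38=100110 pc3: +8 =281
r39=100111 pc4: +16 =297
r40=101000 pc2: +4 =301
r41=101001 pc3: +8 =309
r42=101010 pc3: +8 =317
r43=101011 pc4: +16 =333
r44=101100 pc3: +8 =341
r45=101101 pc4: +16 =357
r46=101110 pc4: +16 =373
r47=101111 pc5: +32 =405
r48=110000 pc2: +4 =409
r49=110001 pc3: +8 =417
r50=110010 pc3: +8 =425
r51=110011 pc4: +16 =441
r52=110100 pc3: +8 =449
r53=110101 pc4: +16 =465
r54=110110 pc4: +16 =481
r55=110111 pc5: +32 =513
r56=111000 pc3: +8 =521
r57=111001 pc4: +16 =537
r58=111010 pc4: +16 =553
r59=111011 pc5: +32 =585
r60=111100 pc4: +16 =601
r61=111101 pc5: +32 =633
r62=111110 pc5: +32 =665
r63=111111 pc6: +64 =729
r64=1000000 pc1: +2 =731
r65=1000001 pc2: +4 =735
r66=1000010 pc2: +4 =739
r67=1000011 pc3: +8 =747
r68=1000100 pc2: +4 =751
r69=1000101 pc3: +8 =759
r70=1000110 pc3: +8 =767
r71=1000111 pc4: +16 =783
r72=1001000 pc2: +4 =787
r73=1001001 pc3: +8 =795
r74=1001010 pc3: +8 =803
r75=1001011 pc4: +16 =819
r76=1001100 pc3: +8 =827
r77=1001101 pc4: +16 =843
r78=1001110 pc4: +16 =859
r79=1001111 pc5: +32 =891
r80=1010000 pc2: +4 =895
r81=1010001 pc3: +8 =903
r82=1010010 pc3: +8 =911
r83=1010011 pc4: +16 =927
r84=1010100 pc3: +8 =935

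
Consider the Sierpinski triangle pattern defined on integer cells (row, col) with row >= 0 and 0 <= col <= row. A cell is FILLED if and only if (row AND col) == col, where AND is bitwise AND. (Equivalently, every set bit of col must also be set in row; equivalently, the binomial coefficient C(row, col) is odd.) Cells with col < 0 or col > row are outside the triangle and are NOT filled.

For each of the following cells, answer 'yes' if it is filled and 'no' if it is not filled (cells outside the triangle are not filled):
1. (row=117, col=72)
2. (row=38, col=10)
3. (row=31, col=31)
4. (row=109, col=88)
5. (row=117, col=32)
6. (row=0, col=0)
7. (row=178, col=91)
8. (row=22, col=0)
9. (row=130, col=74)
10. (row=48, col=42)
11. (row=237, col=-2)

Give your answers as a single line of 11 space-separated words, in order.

Answer: no no yes no yes yes no yes no no no

Derivation:
(117,72): row=0b1110101, col=0b1001000, row AND col = 0b1000000 = 64; 64 != 72 -> empty
(38,10): row=0b100110, col=0b1010, row AND col = 0b10 = 2; 2 != 10 -> empty
(31,31): row=0b11111, col=0b11111, row AND col = 0b11111 = 31; 31 == 31 -> filled
(109,88): row=0b1101101, col=0b1011000, row AND col = 0b1001000 = 72; 72 != 88 -> empty
(117,32): row=0b1110101, col=0b100000, row AND col = 0b100000 = 32; 32 == 32 -> filled
(0,0): row=0b0, col=0b0, row AND col = 0b0 = 0; 0 == 0 -> filled
(178,91): row=0b10110010, col=0b1011011, row AND col = 0b10010 = 18; 18 != 91 -> empty
(22,0): row=0b10110, col=0b0, row AND col = 0b0 = 0; 0 == 0 -> filled
(130,74): row=0b10000010, col=0b1001010, row AND col = 0b10 = 2; 2 != 74 -> empty
(48,42): row=0b110000, col=0b101010, row AND col = 0b100000 = 32; 32 != 42 -> empty
(237,-2): col outside [0, 237] -> not filled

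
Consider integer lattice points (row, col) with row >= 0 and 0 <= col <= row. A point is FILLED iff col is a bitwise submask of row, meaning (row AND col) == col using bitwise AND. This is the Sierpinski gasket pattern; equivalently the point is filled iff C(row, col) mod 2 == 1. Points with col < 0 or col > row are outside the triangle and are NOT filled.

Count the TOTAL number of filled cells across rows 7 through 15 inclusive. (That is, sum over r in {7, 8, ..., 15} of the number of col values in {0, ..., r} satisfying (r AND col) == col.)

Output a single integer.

r7=111 pc3: +8 =8
r8=1000 pc1: +2 =10
r9=1001 pc2: +4 =14
r10=1010 pc2: +4 =18
r11=1011 pc3: +8 =26
r12=1100 pc2: +4 =30
r13=1101 pc3: +8 =38
r14=1110 pc3: +8 =46
r15=1111 pc4: +16 =62

Answer: 62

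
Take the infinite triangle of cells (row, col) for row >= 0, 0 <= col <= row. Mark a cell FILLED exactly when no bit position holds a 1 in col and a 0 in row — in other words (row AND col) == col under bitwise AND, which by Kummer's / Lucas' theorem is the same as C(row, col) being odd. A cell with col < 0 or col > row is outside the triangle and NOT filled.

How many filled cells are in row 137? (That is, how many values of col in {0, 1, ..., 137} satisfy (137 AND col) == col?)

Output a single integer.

137 in binary = 10001001
popcount(137) = number of 1-bits in 10001001 = 3
A col c satisfies (137 AND c) == c iff every set bit of c is also set in 137; each of the 3 set bits of 137 can independently be on or off in c.
count = 2^3 = 8

Answer: 8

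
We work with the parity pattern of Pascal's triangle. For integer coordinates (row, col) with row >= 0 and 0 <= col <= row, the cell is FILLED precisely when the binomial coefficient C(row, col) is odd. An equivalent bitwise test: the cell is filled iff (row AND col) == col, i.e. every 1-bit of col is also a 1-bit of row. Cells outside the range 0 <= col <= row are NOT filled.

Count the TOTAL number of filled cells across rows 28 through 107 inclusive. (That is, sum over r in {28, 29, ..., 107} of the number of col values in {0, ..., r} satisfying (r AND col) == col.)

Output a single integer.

r28=11100 pc3: +8 =8
r29=11101 pc4: +16 =24
r30=11110 pc4: +16 =40
r31=11111 pc5: +32 =72
r32=100000 pc1: +2 =74
r33=100001 pc2: +4 =78
r34=100010 pc2: +4 =82
r35=100011 pc3: +8 =90
r36=100100 pc2: +4 =94
r37=100101 pc3: +8 =102
r38=100110 pc3: +8 =110
r39=100111 pc4: +16 =126
r40=101000 pc2: +4 =130
r41=101001 pc3: +8 =138
r42=101010 pc3: +8 =146
r43=101011 pc4: +16 =162
r44=101100 pc3: +8 =170
r45=101101 pc4: +16 =186
r46=101110 pc4: +16 =202
r47=101111 pc5: +32 =234
r48=110000 pc2: +4 =238
r49=110001 pc3: +8 =246
r50=110010 pc3: +8 =254
r51=110011 pc4: +16 =270
r52=110100 pc3: +8 =278
r53=110101 pc4: +16 =294
r54=110110 pc4: +16 =310
r55=110111 pc5: +32 =342
r56=111000 pc3: +8 =350
r57=111001 pc4: +16 =366
r58=111010 pc4: +16 =382
r59=111011 pc5: +32 =414
r60=111100 pc4: +16 =430
r61=111101 pc5: +32 =462
r62=111110 pc5: +32 =494
r63=111111 pc6: +64 =558
r64=1000000 pc1: +2 =560
r65=1000001 pc2: +4 =564
r66=1000010 pc2: +4 =568
r67=1000011 pc3: +8 =576
r68=1000100 pc2: +4 =580
r69=1000101 pc3: +8 =588
r70=1000110 pc3: +8 =596
r71=1000111 pc4: +16 =612
r72=1001000 pc2: +4 =616
r73=1001001 pc3: +8 =624
r74=1001010 pc3: +8 =632
r75=1001011 pc4: +16 =648
r76=1001100 pc3: +8 =656
r77=1001101 pc4: +16 =672
r78=1001110 pc4: +16 =688
r79=1001111 pc5: +32 =720
r80=1010000 pc2: +4 =724
r81=1010001 pc3: +8 =732
r82=1010010 pc3: +8 =740
r83=1010011 pc4: +16 =756
r84=1010100 pc3: +8 =764
r85=1010101 pc4: +16 =780
r86=1010110 pc4: +16 =796
r87=1010111 pc5: +32 =828
r88=1011000 pc3: +8 =836
r89=1011001 pc4: +16 =852
r90=1011010 pc4: +16 =868
r91=1011011 pc5: +32 =900
r92=1011100 pc4: +16 =916
r93=1011101 pc5: +32 =948
r94=1011110 pc5: +32 =980
r95=1011111 pc6: +64 =1044
r96=1100000 pc2: +4 =1048
r97=1100001 pc3: +8 =1056
r98=1100010 pc3: +8 =1064
r99=1100011 pc4: +16 =1080
r100=1100100 pc3: +8 =1088
r101=1100101 pc4: +16 =1104
r102=1100110 pc4: +16 =1120
r103=1100111 pc5: +32 =1152
r104=1101000 pc3: +8 =1160
r105=1101001 pc4: +16 =1176
r106=1101010 pc4: +16 =1192
r107=1101011 pc5: +32 =1224

Answer: 1224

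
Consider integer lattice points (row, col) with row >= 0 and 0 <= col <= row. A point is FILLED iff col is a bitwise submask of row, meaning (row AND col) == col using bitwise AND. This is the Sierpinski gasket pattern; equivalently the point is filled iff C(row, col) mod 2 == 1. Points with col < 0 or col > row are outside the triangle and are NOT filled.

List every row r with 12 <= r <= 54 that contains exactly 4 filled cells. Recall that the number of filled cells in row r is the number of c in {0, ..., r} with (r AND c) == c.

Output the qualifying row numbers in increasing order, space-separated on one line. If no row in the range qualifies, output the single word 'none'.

Row r has 2^popcount(r) filled cells, so we need popcount(r) = log2(4) = 2.
Scan r = 12..54 and keep those with exactly 2 one-bits:
r=12=1100 popcount=2 -> KEEP
r=13=1101 popcount=3 -> skip
r=14=1110 popcount=3 -> skip
r=15=1111 popcount=4 -> skip
r=16=10000 popcount=1 -> skip
r=17=10001 popcount=2 -> KEEP
r=18=10010 popcount=2 -> KEEP
r=19=10011 popcount=3 -> skip
r=20=10100 popcount=2 -> KEEP
r=21=10101 popcount=3 -> skip
r=22=10110 popcount=3 -> skip
r=23=10111 popcount=4 -> skip
r=24=11000 popcount=2 -> KEEP
r=25=11001 popcount=3 -> skip
r=26=11010 popcount=3 -> skip
r=27=11011 popcount=4 -> skip
r=28=11100 popcount=3 -> skip
r=29=11101 popcount=4 -> skip
r=30=11110 popcount=4 -> skip
r=31=11111 popcount=5 -> skip
r=32=100000 popcount=1 -> skip
r=33=100001 popcount=2 -> KEEP
r=34=100010 popcount=2 -> KEEP
r=35=100011 popcount=3 -> skip
r=36=100100 popcount=2 -> KEEP
r=37=100101 popcount=3 -> skip
r=38=100110 popcount=3 -> skip
r=39=100111 popcount=4 -> skip
r=40=101000 popcount=2 -> KEEP
r=41=101001 popcount=3 -> skip
r=42=101010 popcount=3 -> skip
r=43=101011 popcount=4 -> skip
r=44=101100 popcount=3 -> skip
r=45=101101 popcount=4 -> skip
r=46=101110 popcount=4 -> skip
r=47=101111 popcount=5 -> skip
r=48=110000 popcount=2 -> KEEP
r=49=110001 popcount=3 -> skip
r=50=110010 popcount=3 -> skip
r=51=110011 popcount=4 -> skip
r=52=110100 popcount=3 -> skip
r=53=110101 popcount=4 -> skip
r=54=110110 popcount=4 -> skip
Kept rows: 12 17 18 20 24 33 34 36 40 48

Answer: 12 17 18 20 24 33 34 36 40 48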